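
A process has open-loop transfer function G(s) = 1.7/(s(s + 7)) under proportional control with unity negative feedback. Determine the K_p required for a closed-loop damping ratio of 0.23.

K_p = 136

Closed-loop characteristic equation: s² + 7s + K_p·1.7 = 0.
So ω_n = √(1.7K_p) and 2ζω_n = 7, giving ζ = 7/(2√(1.7K_p)).
Setting ζ = 0.23: √(1.7K_p) = 7/(2·0.23) = 15.22, so K_p = 231.6/1.7 = 136.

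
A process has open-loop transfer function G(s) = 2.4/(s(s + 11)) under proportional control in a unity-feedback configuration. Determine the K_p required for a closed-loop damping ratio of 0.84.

Closed-loop characteristic equation: s² + 11s + K_p·2.4 = 0.
So ω_n = √(2.4K_p) and 2ζω_n = 11, giving ζ = 11/(2√(2.4K_p)).
Setting ζ = 0.84: √(2.4K_p) = 11/(2·0.84) = 6.548, so K_p = 42.87/2.4 = 17.9.

K_p = 17.9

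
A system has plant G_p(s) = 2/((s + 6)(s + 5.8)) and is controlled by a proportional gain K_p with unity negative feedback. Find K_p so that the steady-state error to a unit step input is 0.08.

Steady-state error for a unit step on this type-0 loop is 1/(1 + K_p·G_p(0)).
G_p(0) = 0.05747. Require 1/(1 + K_p·0.05747) = 0.08, so 1 + 0.05747·K_p = 12.5.
K_p = (12.5 − 1)/0.05747 = 200.

K_p = 200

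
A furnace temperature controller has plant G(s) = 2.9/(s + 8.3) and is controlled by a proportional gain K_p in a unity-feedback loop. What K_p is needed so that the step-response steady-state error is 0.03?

For a type-0 loop with proportional control, e_ss = 1/(1 + K_p·G(0)).
G(0) = 0.3494. Require 1/(1 + K_p·0.3494) = 0.03, so 1 + 0.3494·K_p = 33.33.
K_p = (33.33 − 1)/0.3494 = 92.5.

K_p = 92.5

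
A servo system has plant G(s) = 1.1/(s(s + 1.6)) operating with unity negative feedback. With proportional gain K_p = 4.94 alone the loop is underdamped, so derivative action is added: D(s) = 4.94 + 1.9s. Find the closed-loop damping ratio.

ζ = 0.791

Forward path: (4.94 + 1.9s)·1.1/(s(s+1.6)). The closed-loop characteristic equation is s² + (1.6 + 1.1·1.9)s + 1.1·4.94 = 0.
That is s² + 3.69s + 5.434 = 0, so ω_n = 2.331 rad/s and ζ = 3.69/(2·2.331) = 0.7915.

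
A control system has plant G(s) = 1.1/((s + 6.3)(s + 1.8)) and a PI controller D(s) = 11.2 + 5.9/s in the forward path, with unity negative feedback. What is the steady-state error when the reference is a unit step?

The open loop D(s)G(s) has a pole at the origin (type 1), so the static position error constant is infinite and e_ss = 1/(1+∞) = 0.

0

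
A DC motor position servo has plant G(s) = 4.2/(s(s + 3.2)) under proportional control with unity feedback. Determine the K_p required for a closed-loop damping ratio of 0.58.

K_p = 1.81

Closed-loop characteristic equation: s² + 3.2s + K_p·4.2 = 0.
So ω_n = √(4.2K_p) and 2ζω_n = 3.2, giving ζ = 3.2/(2√(4.2K_p)).
Setting ζ = 0.58: √(4.2K_p) = 3.2/(2·0.58) = 2.759, so K_p = 7.61/4.2 = 1.81.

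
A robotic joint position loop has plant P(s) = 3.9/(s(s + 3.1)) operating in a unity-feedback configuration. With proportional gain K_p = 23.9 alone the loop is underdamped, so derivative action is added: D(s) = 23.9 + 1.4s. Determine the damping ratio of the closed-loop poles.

ζ = 0.443

Forward path: (23.9 + 1.4s)·3.9/(s(s+3.1)). The closed-loop characteristic equation is s² + (3.1 + 3.9·1.4)s + 3.9·23.9 = 0.
That is s² + 8.56s + 93.21 = 0, so ω_n = 9.655 rad/s and ζ = 8.56/(2·9.655) = 0.4433.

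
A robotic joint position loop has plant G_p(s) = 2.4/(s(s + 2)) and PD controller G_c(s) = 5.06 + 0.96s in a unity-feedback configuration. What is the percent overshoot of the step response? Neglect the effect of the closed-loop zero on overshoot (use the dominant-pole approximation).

8.49%

Forward path: (5.06 + 0.96s)·2.4/(s(s+2)). The closed-loop characteristic equation is s² + (2 + 2.4·0.96)s + 2.4·5.06 = 0.
That is s² + 4.304s + 12.14 = 0, so ω_n = 3.485 rad/s and ζ = 4.304/(2·3.485) = 0.6175.
%OS = 100·exp(−πζ/√(1−ζ²)) = 8.49%.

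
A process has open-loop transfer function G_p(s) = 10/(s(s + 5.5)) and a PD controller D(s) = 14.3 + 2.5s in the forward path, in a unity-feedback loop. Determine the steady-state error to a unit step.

The open loop D(s)G_p(s) has a pole at the origin (type 1), so the static position error constant is infinite and e_ss = 1/(1+∞) = 0.

0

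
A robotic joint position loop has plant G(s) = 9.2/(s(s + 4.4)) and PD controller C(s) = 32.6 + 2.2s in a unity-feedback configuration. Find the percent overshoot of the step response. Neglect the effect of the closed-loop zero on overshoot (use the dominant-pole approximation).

4.16%

Forward path: (32.6 + 2.2s)·9.2/(s(s+4.4)). The closed-loop characteristic equation is s² + (4.4 + 9.2·2.2)s + 9.2·32.6 = 0.
That is s² + 24.64s + 299.9 = 0, so ω_n = 17.32 rad/s and ζ = 24.64/(2·17.32) = 0.7114.
%OS = 100·exp(−πζ/√(1−ζ²)) = 4.16%.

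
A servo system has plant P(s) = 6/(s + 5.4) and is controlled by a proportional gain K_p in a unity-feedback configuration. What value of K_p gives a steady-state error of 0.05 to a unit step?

For a type-0 loop with proportional control, e_ss = 1/(1 + K_p·P(0)).
P(0) = 1.111. Require 1/(1 + K_p·1.111) = 0.05, so 1 + 1.111·K_p = 20.
K_p = (20 − 1)/1.111 = 17.1.

K_p = 17.1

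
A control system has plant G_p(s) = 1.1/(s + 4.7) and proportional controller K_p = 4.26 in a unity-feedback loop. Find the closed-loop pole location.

s = -9.386

Closed-loop transfer function: T(s) = K_p·G_p(s)/(1 + K_p·G_p(s)) = 4.686/(s + 4.7 + 4.686) = 4.686/(s + 9.386).
The closed-loop pole is at s = −9.386.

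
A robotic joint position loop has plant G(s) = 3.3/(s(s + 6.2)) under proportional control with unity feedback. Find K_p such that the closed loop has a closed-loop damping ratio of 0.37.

K_p = 21.3

Closed-loop characteristic equation: s² + 6.2s + K_p·3.3 = 0.
So ω_n = √(3.3K_p) and 2ζω_n = 6.2, giving ζ = 6.2/(2√(3.3K_p)).
Setting ζ = 0.37: √(3.3K_p) = 6.2/(2·0.37) = 8.378, so K_p = 70.2/3.3 = 21.3.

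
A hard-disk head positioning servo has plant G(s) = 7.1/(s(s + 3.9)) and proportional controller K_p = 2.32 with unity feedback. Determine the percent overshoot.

The closed-loop denominator s² + 3.9s + 16.47 gives ω_n = √16.47 = 4.059 and ζ = 3.9/(2ω_n) = 0.4805.
%OS = 100·exp(−πζ/√(1−ζ²)) = 100·exp(−π·0.4805/√0.7692) = 17.9%.

17.9%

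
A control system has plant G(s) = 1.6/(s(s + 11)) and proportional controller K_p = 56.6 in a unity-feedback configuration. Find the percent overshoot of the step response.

10.8%

The closed-loop denominator s² + 11s + 90.56 gives ω_n = √90.56 = 9.516 and ζ = 11/(2ω_n) = 0.578.
%OS = 100·exp(−πζ/√(1−ζ²)) = 100·exp(−π·0.578/√0.666) = 10.8%.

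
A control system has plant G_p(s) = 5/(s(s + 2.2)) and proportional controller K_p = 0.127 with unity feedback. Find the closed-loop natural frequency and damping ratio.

ω_n = 0.797 rad/s, ζ = 1.38

1 + K_p·G_p(s) = 0 gives s² + 2.2s + 0.635 = 0.
Matching s² + 2ζω_n s + ω_n²: ω_n = √0.635 = 0.7969 rad/s and 2ζω_n = 2.2, so ζ = 2.2/(2·0.7969) = 1.38.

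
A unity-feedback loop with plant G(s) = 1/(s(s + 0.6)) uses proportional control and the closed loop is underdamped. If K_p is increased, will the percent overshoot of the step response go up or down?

increase

Characteristic equation s² + 0.6s + K_p·1 = 0: raising K_p raises ω_n while 2ζω_n = 0.6 is fixed, so ζ falls and overshoot grows.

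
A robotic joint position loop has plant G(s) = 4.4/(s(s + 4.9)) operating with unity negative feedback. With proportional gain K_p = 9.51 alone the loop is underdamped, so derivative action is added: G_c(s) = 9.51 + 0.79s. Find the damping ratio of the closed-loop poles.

ζ = 0.647

Forward path: (9.51 + 0.79s)·4.4/(s(s+4.9)). The closed-loop characteristic equation is s² + (4.9 + 4.4·0.79)s + 4.4·9.51 = 0.
That is s² + 8.376s + 41.84 = 0, so ω_n = 6.469 rad/s and ζ = 8.376/(2·6.469) = 0.6474.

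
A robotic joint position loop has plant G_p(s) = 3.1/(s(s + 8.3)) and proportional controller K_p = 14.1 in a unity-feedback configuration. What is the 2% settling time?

T_s ≈ 0.964 s

From 1 + K_pG_p(s) = 0: s² + 8.3s + 43.71 = 0 ⇒ ω_n = 6.611, ζ = 0.6277.
2% settling time T_s ≈ 4/(ζω_n) = 4/4.15 = 0.964 s.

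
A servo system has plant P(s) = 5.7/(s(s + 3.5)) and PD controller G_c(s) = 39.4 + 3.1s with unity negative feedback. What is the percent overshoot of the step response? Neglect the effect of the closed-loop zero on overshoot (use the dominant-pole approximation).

4.35%

Forward path: (39.4 + 3.1s)·5.7/(s(s+3.5)). The closed-loop characteristic equation is s² + (3.5 + 5.7·3.1)s + 5.7·39.4 = 0.
That is s² + 21.17s + 224.6 = 0, so ω_n = 14.99 rad/s and ζ = 21.17/(2·14.99) = 0.7063.
%OS = 100·exp(−πζ/√(1−ζ²)) = 4.35%.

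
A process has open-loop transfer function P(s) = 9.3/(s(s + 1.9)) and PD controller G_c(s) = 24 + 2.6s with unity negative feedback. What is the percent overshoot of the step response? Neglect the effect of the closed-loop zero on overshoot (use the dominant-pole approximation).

0.363%

Forward path: (24 + 2.6s)·9.3/(s(s+1.9)). The closed-loop characteristic equation is s² + (1.9 + 9.3·2.6)s + 9.3·24 = 0.
That is s² + 26.08s + 223.2 = 0, so ω_n = 14.94 rad/s and ζ = 26.08/(2·14.94) = 0.8728.
%OS = 100·exp(−πζ/√(1−ζ²)) = 0.363%.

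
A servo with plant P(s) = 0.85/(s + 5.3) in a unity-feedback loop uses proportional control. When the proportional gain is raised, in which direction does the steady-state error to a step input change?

decrease

e_ss = 1/(1 + K_p·P(0)); a larger K_p raises the denominator, so e_ss decreases.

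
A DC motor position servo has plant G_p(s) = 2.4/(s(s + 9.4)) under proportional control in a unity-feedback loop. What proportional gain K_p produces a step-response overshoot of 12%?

From %OS = 100·exp(−πζ/√(1−ζ²)) = 12%, ζ = −ln(0.12)/√(π²+ln²(0.12)) = 0.5594.
Characteristic equation s² + 9.4s + 2.4K_p = 0 gives ζ = 9.4/(2√(2.4K_p)).
Setting ζ = 0.5594: √(2.4K_p) = 9.4/(2·0.5594) = 8.402, so K_p = 70.59/2.4 = 29.4.

K_p = 29.4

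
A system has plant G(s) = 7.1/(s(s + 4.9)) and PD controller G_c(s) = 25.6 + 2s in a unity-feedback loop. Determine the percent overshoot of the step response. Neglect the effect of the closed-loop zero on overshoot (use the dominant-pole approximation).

4.27%

Forward path: (25.6 + 2s)·7.1/(s(s+4.9)). The closed-loop characteristic equation is s² + (4.9 + 7.1·2)s + 7.1·25.6 = 0.
That is s² + 19.1s + 181.8 = 0, so ω_n = 13.48 rad/s and ζ = 19.1/(2·13.48) = 0.7084.
%OS = 100·exp(−πζ/√(1−ζ²)) = 4.27%.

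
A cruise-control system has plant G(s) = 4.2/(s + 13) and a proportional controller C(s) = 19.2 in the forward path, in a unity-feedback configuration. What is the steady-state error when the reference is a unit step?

0.139

The loop is type 0. Static position error constant K_pos = C(0)·G(0) = 19.2·0.3231 = 6.203.
Steady-state error to a unit step: e_ss = 1/(1+K_pos) = 1/7.203 = 0.139.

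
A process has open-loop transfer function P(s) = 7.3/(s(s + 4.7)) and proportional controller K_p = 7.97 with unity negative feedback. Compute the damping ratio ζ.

ζ = 0.308

1 + K_p·P(s) = 0 gives s² + 4.7s + 58.18 = 0.
Matching s² + 2ζω_n s + ω_n²: ω_n = √58.18 = 7.628 rad/s and 2ζω_n = 4.7, so ζ = 4.7/(2·7.628) = 0.308.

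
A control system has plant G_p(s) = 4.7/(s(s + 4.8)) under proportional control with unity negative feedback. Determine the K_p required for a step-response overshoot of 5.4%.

K_p = 2.65

From %OS = 100·exp(−πζ/√(1−ζ²)) = 5.4%, ζ = −ln(0.054)/√(π²+ln²(0.054)) = 0.6806.
Characteristic equation s² + 4.8s + 4.7K_p = 0 gives ζ = 4.8/(2√(4.7K_p)).
Setting ζ = 0.6806: √(4.7K_p) = 4.8/(2·0.6806) = 3.526, so K_p = 12.43/4.7 = 2.65.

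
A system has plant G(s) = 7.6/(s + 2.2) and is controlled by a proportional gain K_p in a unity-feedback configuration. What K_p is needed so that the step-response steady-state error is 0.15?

The loop is type 0, so e_ss(step) = 1/(1 + K_pos) with K_pos = K_p·G(0).
G(0) = 3.455. Require 1/(1 + K_p·3.455) = 0.15, so 1 + 3.455·K_p = 6.667.
K_p = (6.667 − 1)/3.455 = 1.64.

K_p = 1.64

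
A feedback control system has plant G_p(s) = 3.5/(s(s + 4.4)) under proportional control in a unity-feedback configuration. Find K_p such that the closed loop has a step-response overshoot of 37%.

From %OS = 100·exp(−πζ/√(1−ζ²)) = 37%, ζ = −ln(0.37)/√(π²+ln²(0.37)) = 0.3017.
Characteristic equation s² + 4.4s + 3.5K_p = 0 gives ζ = 4.4/(2√(3.5K_p)).
Setting ζ = 0.3017: √(3.5K_p) = 4.4/(2·0.3017) = 7.291, so K_p = 53.16/3.5 = 15.2.

K_p = 15.2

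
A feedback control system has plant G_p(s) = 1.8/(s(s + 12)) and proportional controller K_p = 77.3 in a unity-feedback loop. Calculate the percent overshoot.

Closed-loop characteristic equation: s² + 12s + 139.1 = 0, so ω_n = 11.8 rad/s and ζ = 12/(2·11.8) = 0.5087.
%OS = 100·exp(−πζ/√(1−ζ²)) = 100·exp(−π·0.5087/√0.7413) = 15.6%.

15.6%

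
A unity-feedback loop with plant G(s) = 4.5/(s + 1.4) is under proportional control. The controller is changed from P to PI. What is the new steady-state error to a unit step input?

The integrator makes K_pos = lim_{s→0} C(s)G(s) infinite, so e_ss = 1/(1+K_pos) = 0.

0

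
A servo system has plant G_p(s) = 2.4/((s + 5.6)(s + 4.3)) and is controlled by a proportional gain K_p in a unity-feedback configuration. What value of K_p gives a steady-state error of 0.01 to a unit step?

K_p = 993

The loop is type 0, so e_ss(step) = 1/(1 + K_pos) with K_pos = K_p·G_p(0).
G_p(0) = 0.09967. Require 1/(1 + K_p·0.09967) = 0.01, so 1 + 0.09967·K_p = 100.
K_p = (100 − 1)/0.09967 = 993.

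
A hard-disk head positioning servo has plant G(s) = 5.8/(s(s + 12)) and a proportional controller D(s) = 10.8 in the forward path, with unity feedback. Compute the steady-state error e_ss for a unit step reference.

The open loop D(s)G(s) has a pole at the origin (type 1), so the static position error constant is infinite and e_ss = 1/(1+∞) = 0.

0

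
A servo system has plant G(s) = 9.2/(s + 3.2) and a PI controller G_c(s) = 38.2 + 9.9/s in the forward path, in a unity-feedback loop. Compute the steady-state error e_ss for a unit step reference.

The open loop G_c(s)G(s) has a pole at the origin (type 1), so the static position error constant is infinite and e_ss = 1/(1+∞) = 0.

0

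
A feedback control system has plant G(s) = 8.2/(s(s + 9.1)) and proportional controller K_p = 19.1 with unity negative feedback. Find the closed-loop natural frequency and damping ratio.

With unity feedback the closed-loop characteristic equation is s² + 9.1s + 19.1·8.2 = s² + 9.1s + 156.6 = 0.
So ω_n² = 156.6 ⇒ ω_n = 12.51 rad/s, and ζ = 9.1/(2ω_n) = 0.364.

ω_n = 12.5 rad/s, ζ = 0.364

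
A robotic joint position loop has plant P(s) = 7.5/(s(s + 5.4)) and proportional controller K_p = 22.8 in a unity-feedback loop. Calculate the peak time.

T_p = 0.246 s

From 1 + K_pP(s) = 0: s² + 5.4s + 171 = 0 ⇒ ω_n = 13.08, ζ = 0.2065.
Damped frequency ω_d = ω_n√(1−ζ²) = 12.79 rad/s, so peak time T_p = π/ω_d = 0.246 s.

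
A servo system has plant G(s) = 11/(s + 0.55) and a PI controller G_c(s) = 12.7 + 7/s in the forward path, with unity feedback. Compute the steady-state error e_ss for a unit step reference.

0

The open loop G_c(s)G(s) has a pole at the origin (type 1), so the static position error constant is infinite and e_ss = 1/(1+∞) = 0.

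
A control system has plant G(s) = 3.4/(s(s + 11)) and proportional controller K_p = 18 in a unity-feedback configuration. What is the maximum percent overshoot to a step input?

4.48%

From 1 + K_pG(s) = 0: s² + 11s + 61.2 = 0 ⇒ ω_n = 7.823, ζ = 0.7031.
%OS = 100·exp(−πζ/√(1−ζ²)) = 100·exp(−π·0.7031/√0.5057) = 4.48%.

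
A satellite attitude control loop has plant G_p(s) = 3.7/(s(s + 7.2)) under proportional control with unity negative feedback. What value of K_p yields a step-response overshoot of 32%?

K_p = 30.1

From %OS = 100·exp(−πζ/√(1−ζ²)) = 32%, ζ = −ln(0.32)/√(π²+ln²(0.32)) = 0.341.
Characteristic equation s² + 7.2s + 3.7K_p = 0 gives ζ = 7.2/(2√(3.7K_p)).
Setting ζ = 0.341: √(3.7K_p) = 7.2/(2·0.341) = 10.56, so K_p = 111.5/3.7 = 30.1.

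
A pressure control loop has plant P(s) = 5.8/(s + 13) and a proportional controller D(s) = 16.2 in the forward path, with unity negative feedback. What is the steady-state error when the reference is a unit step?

0.122

The loop is type 0. Static position error constant K_pos = D(0)·P(0) = 16.2·0.4462 = 7.228.
Steady-state error to a unit step: e_ss = 1/(1+K_pos) = 1/8.228 = 0.122.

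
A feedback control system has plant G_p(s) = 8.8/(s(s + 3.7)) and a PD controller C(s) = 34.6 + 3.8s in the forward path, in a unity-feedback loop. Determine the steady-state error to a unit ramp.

0.0122

The loop has one pole at the origin (type 1). Velocity error constant K_v = lim_{s→0} s·C(s)G_p(s) = 34.6·8.8/3.7 = 82.29.
Steady-state error to a unit ramp: e_ss = 1/K_v = 0.0122.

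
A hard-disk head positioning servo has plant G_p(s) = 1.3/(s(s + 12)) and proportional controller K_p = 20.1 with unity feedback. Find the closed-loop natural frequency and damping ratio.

With unity feedback the closed-loop characteristic equation is s² + 12s + 20.1·1.3 = s² + 12s + 26.13 = 0.
Matching s² + 2ζω_n s + ω_n²: ω_n = √26.13 = 5.112 rad/s and 2ζω_n = 12, so ζ = 12/(2·5.112) = 1.17.

ω_n = 5.11 rad/s, ζ = 1.17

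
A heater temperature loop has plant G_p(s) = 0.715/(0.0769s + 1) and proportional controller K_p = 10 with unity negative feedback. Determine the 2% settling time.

T_s ≈ 0.0377 s

Closed loop: T(s) = K_p·G_p/(1+K_p·G_p) = 7.15/(0.0769s + 1 + 7.15), with pole at s = −(1 + 7.15)/0.0769 = −106.
τ = 1/106 = 0.009436 s, so 2% settling time ≈ 4τ = 0.0377 s.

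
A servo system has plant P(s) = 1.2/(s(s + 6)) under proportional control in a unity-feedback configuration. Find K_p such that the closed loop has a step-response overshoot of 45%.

From %OS = 100·exp(−πζ/√(1−ζ²)) = 45%, ζ = −ln(0.45)/√(π²+ln²(0.45)) = 0.2463.
Characteristic equation s² + 6s + 1.2K_p = 0 gives ζ = 6/(2√(1.2K_p)).
Setting ζ = 0.2463: √(1.2K_p) = 6/(2·0.2463) = 12.18, so K_p = 148.3/1.2 = 124.

K_p = 124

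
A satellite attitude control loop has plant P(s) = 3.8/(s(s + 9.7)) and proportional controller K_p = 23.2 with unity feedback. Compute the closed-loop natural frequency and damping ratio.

1 + K_p·P(s) = 0 gives s² + 9.7s + 88.16 = 0.
Matching s² + 2ζω_n s + ω_n²: ω_n = √88.16 = 9.389 rad/s and 2ζω_n = 9.7, so ζ = 9.7/(2·9.389) = 0.517.

ω_n = 9.39 rad/s, ζ = 0.517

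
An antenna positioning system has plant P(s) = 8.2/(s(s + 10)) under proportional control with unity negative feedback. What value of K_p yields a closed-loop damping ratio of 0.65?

Closed-loop characteristic equation: s² + 10s + K_p·8.2 = 0.
So ω_n = √(8.2K_p) and 2ζω_n = 10, giving ζ = 10/(2√(8.2K_p)).
Setting ζ = 0.65: √(8.2K_p) = 10/(2·0.65) = 7.692, so K_p = 59.17/8.2 = 7.22.

K_p = 7.22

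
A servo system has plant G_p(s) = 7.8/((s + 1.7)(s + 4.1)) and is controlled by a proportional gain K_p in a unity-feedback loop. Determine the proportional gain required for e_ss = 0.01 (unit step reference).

Steady-state error for a unit step on this type-0 loop is 1/(1 + K_p·G_p(0)).
G_p(0) = 1.119. Require 1/(1 + K_p·1.119) = 0.01, so 1 + 1.119·K_p = 100.
K_p = (100 − 1)/1.119 = 88.5.

K_p = 88.5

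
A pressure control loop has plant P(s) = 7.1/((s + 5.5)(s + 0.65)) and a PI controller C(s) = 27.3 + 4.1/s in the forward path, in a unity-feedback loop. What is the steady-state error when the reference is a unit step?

0

The open loop C(s)P(s) has a pole at the origin (type 1), so the static position error constant is infinite and e_ss = 1/(1+∞) = 0.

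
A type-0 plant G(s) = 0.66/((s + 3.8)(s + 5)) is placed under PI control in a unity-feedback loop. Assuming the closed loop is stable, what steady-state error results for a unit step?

0

The PI controller's integrator makes the forward path type 1, so e_ss to a step is zero.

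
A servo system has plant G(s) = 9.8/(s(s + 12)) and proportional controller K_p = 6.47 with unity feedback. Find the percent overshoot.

2.73%

The closed-loop denominator s² + 12s + 63.41 gives ω_n = √63.41 = 7.963 and ζ = 12/(2ω_n) = 0.7535.
%OS = 100·exp(−πζ/√(1−ζ²)) = 100·exp(−π·0.7535/√0.4322) = 2.73%.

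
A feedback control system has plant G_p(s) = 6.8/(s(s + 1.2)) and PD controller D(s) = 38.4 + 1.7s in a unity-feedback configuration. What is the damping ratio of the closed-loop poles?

Forward path: (38.4 + 1.7s)·6.8/(s(s+1.2)). The closed-loop characteristic equation is s² + (1.2 + 6.8·1.7)s + 6.8·38.4 = 0.
That is s² + 12.76s + 261.1 = 0, so ω_n = 16.16 rad/s and ζ = 12.76/(2·16.16) = 0.3948.

ζ = 0.395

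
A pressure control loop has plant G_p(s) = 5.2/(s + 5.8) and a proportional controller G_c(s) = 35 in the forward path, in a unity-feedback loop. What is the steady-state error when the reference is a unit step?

The loop is type 0. Static position error constant K_pos = G_c(0)·G_p(0) = 35·0.8966 = 31.38.
Steady-state error to a unit step: e_ss = 1/(1+K_pos) = 1/32.38 = 0.0309.

0.0309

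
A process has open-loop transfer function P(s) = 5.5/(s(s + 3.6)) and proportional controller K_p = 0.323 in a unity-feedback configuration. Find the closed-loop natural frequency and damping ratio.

ω_n = 1.33 rad/s, ζ = 1.35

With unity feedback the closed-loop characteristic equation is s² + 3.6s + 0.323·5.5 = s² + 3.6s + 1.776 = 0.
So ω_n² = 1.776 ⇒ ω_n = 1.333 rad/s, and ζ = 3.6/(2ω_n) = 1.35.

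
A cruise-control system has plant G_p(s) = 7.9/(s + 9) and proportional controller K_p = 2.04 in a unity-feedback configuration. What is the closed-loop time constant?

τ = 0.0398 s

Closed-loop transfer function: T(s) = K_p·G_p(s)/(1 + K_p·G_p(s)) = 16.12/(s + 9 + 16.12) = 16.12/(s + 25.12).
Time constant τ = 1/25.12 = 0.0398 s.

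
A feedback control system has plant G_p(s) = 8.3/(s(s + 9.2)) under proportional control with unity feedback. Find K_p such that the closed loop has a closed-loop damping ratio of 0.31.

K_p = 26.5

Closed-loop characteristic equation: s² + 9.2s + K_p·8.3 = 0.
So ω_n = √(8.3K_p) and 2ζω_n = 9.2, giving ζ = 9.2/(2√(8.3K_p)).
Setting ζ = 0.31: √(8.3K_p) = 9.2/(2·0.31) = 14.84, so K_p = 220.2/8.3 = 26.5.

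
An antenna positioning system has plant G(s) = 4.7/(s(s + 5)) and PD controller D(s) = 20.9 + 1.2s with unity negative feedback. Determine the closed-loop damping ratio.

ζ = 0.537

Forward path: (20.9 + 1.2s)·4.7/(s(s+5)). The closed-loop characteristic equation is s² + (5 + 4.7·1.2)s + 4.7·20.9 = 0.
That is s² + 10.64s + 98.23 = 0, so ω_n = 9.911 rad/s and ζ = 10.64/(2·9.911) = 0.5368.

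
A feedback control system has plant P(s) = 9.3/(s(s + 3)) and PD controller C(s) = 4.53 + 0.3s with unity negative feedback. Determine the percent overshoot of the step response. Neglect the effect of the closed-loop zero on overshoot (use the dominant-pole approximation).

Forward path: (4.53 + 0.3s)·9.3/(s(s+3)). The closed-loop characteristic equation is s² + (3 + 9.3·0.3)s + 9.3·4.53 = 0.
That is s² + 5.79s + 42.13 = 0, so ω_n = 6.491 rad/s and ζ = 5.79/(2·6.491) = 0.446.
%OS = 100·exp(−πζ/√(1−ζ²)) = 20.9%.

20.9%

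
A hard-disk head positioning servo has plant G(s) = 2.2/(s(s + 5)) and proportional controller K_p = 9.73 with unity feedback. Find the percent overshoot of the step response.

13.3%

From 1 + K_pG(s) = 0: s² + 5s + 21.41 = 0 ⇒ ω_n = 4.627, ζ = 0.5403.
%OS = 100·exp(−πζ/√(1−ζ²)) = 100·exp(−π·0.5403/√0.708) = 13.3%.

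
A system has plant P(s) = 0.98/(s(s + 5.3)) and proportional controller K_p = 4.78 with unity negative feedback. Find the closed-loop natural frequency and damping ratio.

With unity feedback the closed-loop characteristic equation is s² + 5.3s + 4.78·0.98 = s² + 5.3s + 4.684 = 0.
So ω_n² = 4.684 ⇒ ω_n = 2.164 rad/s, and ζ = 5.3/(2ω_n) = 1.22.

ω_n = 2.16 rad/s, ζ = 1.22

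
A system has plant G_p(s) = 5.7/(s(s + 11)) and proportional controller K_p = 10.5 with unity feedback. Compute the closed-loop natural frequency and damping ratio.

ω_n = 7.74 rad/s, ζ = 0.711

1 + K_p·G_p(s) = 0 gives s² + 11s + 59.85 = 0.
So ω_n² = 59.85 ⇒ ω_n = 7.736 rad/s, and ζ = 11/(2ω_n) = 0.711.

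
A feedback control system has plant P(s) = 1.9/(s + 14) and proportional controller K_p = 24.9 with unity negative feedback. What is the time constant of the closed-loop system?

τ = 0.0163 s

Closed-loop transfer function: T(s) = K_p·P(s)/(1 + K_p·P(s)) = 47.31/(s + 14 + 47.31) = 47.31/(s + 61.31).
Time constant τ = 1/61.31 = 0.0163 s.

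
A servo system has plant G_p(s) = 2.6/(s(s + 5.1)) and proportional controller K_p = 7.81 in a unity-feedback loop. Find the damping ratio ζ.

The closed-loop denominator is s(s+5.1) + 7.81·2.6 = s² + 5.1s + 20.31.
So ω_n² = 20.31 ⇒ ω_n = 4.506 rad/s, and ζ = 5.1/(2ω_n) = 0.566.

ζ = 0.566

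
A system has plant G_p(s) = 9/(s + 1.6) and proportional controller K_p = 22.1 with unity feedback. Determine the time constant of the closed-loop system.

Closed-loop transfer function: T(s) = K_p·G_p(s)/(1 + K_p·G_p(s)) = 198.9/(s + 1.6 + 198.9) = 198.9/(s + 200.5).
Time constant τ = 1/200.5 = 0.00499 s.

τ = 0.00499 s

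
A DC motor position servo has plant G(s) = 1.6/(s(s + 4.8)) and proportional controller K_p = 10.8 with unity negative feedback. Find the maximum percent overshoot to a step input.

Closed-loop characteristic equation: s² + 4.8s + 17.28 = 0, so ω_n = 4.157 rad/s and ζ = 4.8/(2·4.157) = 0.5774.
%OS = 100·exp(−πζ/√(1−ζ²)) = 100·exp(−π·0.5774/√0.6667) = 10.8%.

10.8%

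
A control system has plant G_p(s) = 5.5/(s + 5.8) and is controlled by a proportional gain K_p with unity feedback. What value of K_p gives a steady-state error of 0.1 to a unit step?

K_p = 9.49

For a type-0 loop with proportional control, e_ss = 1/(1 + K_p·G_p(0)).
G_p(0) = 0.9483. Require 1/(1 + K_p·0.9483) = 0.1, so 1 + 0.9483·K_p = 10.
K_p = (10 − 1)/0.9483 = 9.49.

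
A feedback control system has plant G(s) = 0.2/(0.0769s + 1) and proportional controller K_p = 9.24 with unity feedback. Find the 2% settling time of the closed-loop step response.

Closed loop: T(s) = K_p·G/(1+K_p·G) = 1.848/(0.0769s + 1 + 1.848), with pole at s = −(1 + 1.848)/0.0769 = −37.04.
τ = 1/37.04 = 0.027 s, so 2% settling time ≈ 4τ = 0.108 s.

T_s ≈ 0.108 s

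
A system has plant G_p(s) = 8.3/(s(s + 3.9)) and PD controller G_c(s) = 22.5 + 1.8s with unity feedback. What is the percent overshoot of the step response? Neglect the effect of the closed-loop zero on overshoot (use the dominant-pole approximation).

Forward path: (22.5 + 1.8s)·8.3/(s(s+3.9)). The closed-loop characteristic equation is s² + (3.9 + 8.3·1.8)s + 8.3·22.5 = 0.
That is s² + 18.84s + 186.8 = 0, so ω_n = 13.67 rad/s and ζ = 18.84/(2·13.67) = 0.6893.
%OS = 100·exp(−πζ/√(1−ζ²)) = 5.03%.

5.03%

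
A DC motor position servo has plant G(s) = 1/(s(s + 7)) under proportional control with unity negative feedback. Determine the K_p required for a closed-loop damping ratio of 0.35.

K_p = 100

Closed-loop characteristic equation: s² + 7s + K_p·1 = 0.
So ω_n = √(1K_p) and 2ζω_n = 7, giving ζ = 7/(2√(1K_p)).
Setting ζ = 0.35: √(1K_p) = 7/(2·0.35) = 10, so K_p = 100/1 = 100.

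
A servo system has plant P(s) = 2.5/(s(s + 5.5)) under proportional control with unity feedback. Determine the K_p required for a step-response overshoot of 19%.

K_p = 13.8

From %OS = 100·exp(−πζ/√(1−ζ²)) = 19%, ζ = −ln(0.19)/√(π²+ln²(0.19)) = 0.4673.
Characteristic equation s² + 5.5s + 2.5K_p = 0 gives ζ = 5.5/(2√(2.5K_p)).
Setting ζ = 0.4673: √(2.5K_p) = 5.5/(2·0.4673) = 5.884, so K_p = 34.62/2.5 = 13.8.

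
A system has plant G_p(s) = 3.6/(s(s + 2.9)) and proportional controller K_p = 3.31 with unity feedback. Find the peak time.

T_p = 1 s

Closed-loop characteristic equation: s² + 2.9s + 11.92 = 0, so ω_n = 3.452 rad/s and ζ = 2.9/(2·3.452) = 0.4201.
Damped frequency ω_d = ω_n√(1−ζ²) = 3.133 rad/s, so peak time T_p = π/ω_d = 1 s.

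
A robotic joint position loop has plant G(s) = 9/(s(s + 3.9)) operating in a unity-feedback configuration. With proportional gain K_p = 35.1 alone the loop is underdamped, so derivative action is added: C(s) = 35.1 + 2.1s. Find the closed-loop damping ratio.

ζ = 0.641

Forward path: (35.1 + 2.1s)·9/(s(s+3.9)). The closed-loop characteristic equation is s² + (3.9 + 9·2.1)s + 9·35.1 = 0.
That is s² + 22.8s + 315.9 = 0, so ω_n = 17.77 rad/s and ζ = 22.8/(2·17.77) = 0.6414.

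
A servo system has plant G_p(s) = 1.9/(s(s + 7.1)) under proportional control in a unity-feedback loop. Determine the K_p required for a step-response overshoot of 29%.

K_p = 49.4

From %OS = 100·exp(−πζ/√(1−ζ²)) = 29%, ζ = −ln(0.29)/√(π²+ln²(0.29)) = 0.3666.
Characteristic equation s² + 7.1s + 1.9K_p = 0 gives ζ = 7.1/(2√(1.9K_p)).
Setting ζ = 0.3666: √(1.9K_p) = 7.1/(2·0.3666) = 9.684, so K_p = 93.77/1.9 = 49.4.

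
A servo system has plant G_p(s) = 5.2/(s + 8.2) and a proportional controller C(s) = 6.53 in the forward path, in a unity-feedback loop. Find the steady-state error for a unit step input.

The loop is type 0. Static position error constant K_pos = C(0)·G_p(0) = 6.53·0.6341 = 4.141.
Steady-state error to a unit step: e_ss = 1/(1+K_pos) = 1/5.141 = 0.195.

0.195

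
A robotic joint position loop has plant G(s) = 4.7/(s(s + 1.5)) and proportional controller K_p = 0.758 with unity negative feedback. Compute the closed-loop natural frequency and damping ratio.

ω_n = 1.89 rad/s, ζ = 0.397

With unity feedback the closed-loop characteristic equation is s² + 1.5s + 0.758·4.7 = s² + 1.5s + 3.563 = 0.
So ω_n² = 3.563 ⇒ ω_n = 1.887 rad/s, and ζ = 1.5/(2ω_n) = 0.397.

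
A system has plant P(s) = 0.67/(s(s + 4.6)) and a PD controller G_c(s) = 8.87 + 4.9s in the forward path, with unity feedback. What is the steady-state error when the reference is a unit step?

0

The open loop G_c(s)P(s) has a pole at the origin (type 1), so the static position error constant is infinite and e_ss = 1/(1+∞) = 0.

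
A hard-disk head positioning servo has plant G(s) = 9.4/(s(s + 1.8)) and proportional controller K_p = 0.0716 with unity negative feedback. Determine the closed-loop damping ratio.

With unity feedback the closed-loop characteristic equation is s² + 1.8s + 0.0716·9.4 = s² + 1.8s + 0.673 = 0.
Matching s² + 2ζω_n s + ω_n²: ω_n = √0.673 = 0.8204 rad/s and 2ζω_n = 1.8, so ζ = 1.8/(2·0.8204) = 1.1.

ζ = 1.1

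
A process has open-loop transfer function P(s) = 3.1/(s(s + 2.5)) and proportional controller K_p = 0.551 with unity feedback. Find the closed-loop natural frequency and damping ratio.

1 + K_p·P(s) = 0 gives s² + 2.5s + 1.708 = 0.
So ω_n² = 1.708 ⇒ ω_n = 1.307 rad/s, and ζ = 2.5/(2ω_n) = 0.956.

ω_n = 1.31 rad/s, ζ = 0.956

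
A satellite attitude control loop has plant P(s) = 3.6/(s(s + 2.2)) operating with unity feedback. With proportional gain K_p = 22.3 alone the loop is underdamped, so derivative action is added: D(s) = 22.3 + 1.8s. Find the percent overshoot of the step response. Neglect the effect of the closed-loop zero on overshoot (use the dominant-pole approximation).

Forward path: (22.3 + 1.8s)·3.6/(s(s+2.2)). The closed-loop characteristic equation is s² + (2.2 + 3.6·1.8)s + 3.6·22.3 = 0.
That is s² + 8.68s + 80.28 = 0, so ω_n = 8.96 rad/s and ζ = 8.68/(2·8.96) = 0.4844.
%OS = 100·exp(−πζ/√(1−ζ²)) = 17.6%.

17.6%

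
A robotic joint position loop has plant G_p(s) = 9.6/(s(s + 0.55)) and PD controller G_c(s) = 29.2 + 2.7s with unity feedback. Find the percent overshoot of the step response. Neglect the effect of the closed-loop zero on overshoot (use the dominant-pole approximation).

Forward path: (29.2 + 2.7s)·9.6/(s(s+0.55)). The closed-loop characteristic equation is s² + (0.55 + 9.6·2.7)s + 9.6·29.2 = 0.
That is s² + 26.47s + 280.3 = 0, so ω_n = 16.74 rad/s and ζ = 26.47/(2·16.74) = 0.7905.
%OS = 100·exp(−πζ/√(1−ζ²)) = 1.73%.

1.73%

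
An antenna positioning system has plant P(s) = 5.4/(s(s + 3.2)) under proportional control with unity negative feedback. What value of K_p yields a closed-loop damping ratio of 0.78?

Closed-loop characteristic equation: s² + 3.2s + K_p·5.4 = 0.
So ω_n = √(5.4K_p) and 2ζω_n = 3.2, giving ζ = 3.2/(2√(5.4K_p)).
Setting ζ = 0.78: √(5.4K_p) = 3.2/(2·0.78) = 2.051, so K_p = 4.208/5.4 = 0.779.

K_p = 0.779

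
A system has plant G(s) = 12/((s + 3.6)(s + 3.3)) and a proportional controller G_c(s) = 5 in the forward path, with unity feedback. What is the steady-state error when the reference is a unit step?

0.165

The loop is type 0. Static position error constant K_pos = G_c(0)·G(0) = 5·1.01 = 5.051.
Steady-state error to a unit step: e_ss = 1/(1+K_pos) = 1/6.051 = 0.165.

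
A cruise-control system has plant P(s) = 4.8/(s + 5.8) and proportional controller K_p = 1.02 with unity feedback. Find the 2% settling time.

T_s ≈ 0.374 s

Closed-loop transfer function: T(s) = K_p·P(s)/(1 + K_p·P(s)) = 4.896/(s + 5.8 + 4.896) = 4.896/(s + 10.7).
Time constant τ = 1/10.7 = 0.09349 s, so the 2% settling time is about 4τ = 0.374 s.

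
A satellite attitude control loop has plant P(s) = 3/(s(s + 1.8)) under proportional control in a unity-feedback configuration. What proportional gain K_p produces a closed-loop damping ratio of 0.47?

Closed-loop characteristic equation: s² + 1.8s + K_p·3 = 0.
So ω_n = √(3K_p) and 2ζω_n = 1.8, giving ζ = 1.8/(2√(3K_p)).
Setting ζ = 0.47: √(3K_p) = 1.8/(2·0.47) = 1.915, so K_p = 3.667/3 = 1.22.

K_p = 1.22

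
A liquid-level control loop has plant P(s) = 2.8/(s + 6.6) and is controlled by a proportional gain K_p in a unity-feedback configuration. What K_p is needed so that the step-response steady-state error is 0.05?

Steady-state error for a unit step on this type-0 loop is 1/(1 + K_p·P(0)).
P(0) = 0.4242. Require 1/(1 + K_p·0.4242) = 0.05, so 1 + 0.4242·K_p = 20.
K_p = (20 − 1)/0.4242 = 44.8.

K_p = 44.8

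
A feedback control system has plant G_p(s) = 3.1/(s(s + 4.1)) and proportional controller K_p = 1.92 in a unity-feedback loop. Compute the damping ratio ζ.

The closed-loop denominator is s(s+4.1) + 1.92·3.1 = s² + 4.1s + 5.952.
So ω_n² = 5.952 ⇒ ω_n = 2.44 rad/s, and ζ = 4.1/(2ω_n) = 0.84.

ζ = 0.84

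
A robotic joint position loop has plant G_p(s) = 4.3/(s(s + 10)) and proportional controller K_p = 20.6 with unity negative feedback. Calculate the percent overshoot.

The closed-loop denominator s² + 10s + 88.58 gives ω_n = √88.58 = 9.412 and ζ = 10/(2ω_n) = 0.5313.
%OS = 100·exp(−πζ/√(1−ζ²)) = 100·exp(−π·0.5313/√0.7178) = 13.9%.

13.9%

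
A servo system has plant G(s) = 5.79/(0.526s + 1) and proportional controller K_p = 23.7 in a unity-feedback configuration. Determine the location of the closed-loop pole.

s = -262.8

Closed loop: T(s) = K_p·G/(1+K_p·G) = 137.2/(0.526s + 1 + 137.2), with pole at s = −(1 + 137.2)/0.526 = −262.8.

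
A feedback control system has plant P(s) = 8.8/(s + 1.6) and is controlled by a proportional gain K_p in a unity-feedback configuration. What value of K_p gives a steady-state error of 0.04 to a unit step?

The loop is type 0, so e_ss(step) = 1/(1 + K_pos) with K_pos = K_p·P(0).
P(0) = 5.5. Require 1/(1 + K_p·5.5) = 0.04, so 1 + 5.5·K_p = 25.
K_p = (25 − 1)/5.5 = 4.36.

K_p = 4.36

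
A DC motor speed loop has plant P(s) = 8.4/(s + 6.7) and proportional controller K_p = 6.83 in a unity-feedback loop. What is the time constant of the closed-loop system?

τ = 0.0156 s

Closed-loop transfer function: T(s) = K_p·P(s)/(1 + K_p·P(s)) = 57.37/(s + 6.7 + 57.37) = 57.37/(s + 64.07).
Time constant τ = 1/64.07 = 0.0156 s.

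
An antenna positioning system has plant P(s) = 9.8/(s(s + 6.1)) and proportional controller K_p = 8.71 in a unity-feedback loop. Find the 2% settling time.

From 1 + K_pP(s) = 0: s² + 6.1s + 85.36 = 0 ⇒ ω_n = 9.239, ζ = 0.3301.
2% settling time T_s ≈ 4/(ζω_n) = 4/3.05 = 1.31 s.

T_s ≈ 1.31 s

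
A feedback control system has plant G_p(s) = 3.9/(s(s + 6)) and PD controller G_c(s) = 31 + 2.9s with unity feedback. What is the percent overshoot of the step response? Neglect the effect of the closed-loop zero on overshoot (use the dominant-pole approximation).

Forward path: (31 + 2.9s)·3.9/(s(s+6)). The closed-loop characteristic equation is s² + (6 + 3.9·2.9)s + 3.9·31 = 0.
That is s² + 17.31s + 120.9 = 0, so ω_n = 11 rad/s and ζ = 17.31/(2·11) = 0.7871.
%OS = 100·exp(−πζ/√(1−ζ²)) = 1.81%.

1.81%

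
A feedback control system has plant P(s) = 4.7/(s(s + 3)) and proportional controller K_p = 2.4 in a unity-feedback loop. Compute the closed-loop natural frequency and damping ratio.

1 + K_p·P(s) = 0 gives s² + 3s + 11.28 = 0.
So ω_n² = 11.28 ⇒ ω_n = 3.359 rad/s, and ζ = 3/(2ω_n) = 0.447.

ω_n = 3.36 rad/s, ζ = 0.447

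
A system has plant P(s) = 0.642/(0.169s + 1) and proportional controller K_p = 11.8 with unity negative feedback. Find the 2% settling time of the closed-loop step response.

Closed loop: T(s) = K_p·P/(1+K_p·P) = 7.576/(0.169s + 1 + 7.576), with pole at s = −(1 + 7.576)/0.169 = −50.74.
τ = 1/50.74 = 0.01971 s, so 2% settling time ≈ 4τ = 0.0788 s.

T_s ≈ 0.0788 s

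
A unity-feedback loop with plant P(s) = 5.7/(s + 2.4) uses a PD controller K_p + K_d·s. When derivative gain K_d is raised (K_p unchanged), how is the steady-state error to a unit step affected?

K_d affects only the transient (the s-coefficient); the DC loop gain, and hence e_ss, depends only on K_p.

unchanged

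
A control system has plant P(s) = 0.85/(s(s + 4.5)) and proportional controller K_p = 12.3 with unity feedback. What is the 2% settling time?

From 1 + K_pP(s) = 0: s² + 4.5s + 10.46 = 0 ⇒ ω_n = 3.233, ζ = 0.6959.
2% settling time T_s ≈ 4/(ζω_n) = 4/2.25 = 1.78 s.

T_s ≈ 1.78 s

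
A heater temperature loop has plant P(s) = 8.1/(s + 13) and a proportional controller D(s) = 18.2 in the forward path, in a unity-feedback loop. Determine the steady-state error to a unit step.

The loop is type 0. Static position error constant K_pos = D(0)·P(0) = 18.2·0.6231 = 11.34.
Steady-state error to a unit step: e_ss = 1/(1+K_pos) = 1/12.34 = 0.081.

0.081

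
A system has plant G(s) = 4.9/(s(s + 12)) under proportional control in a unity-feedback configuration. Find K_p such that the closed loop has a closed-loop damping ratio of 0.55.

Closed-loop characteristic equation: s² + 12s + K_p·4.9 = 0.
So ω_n = √(4.9K_p) and 2ζω_n = 12, giving ζ = 12/(2√(4.9K_p)).
Setting ζ = 0.55: √(4.9K_p) = 12/(2·0.55) = 10.91, so K_p = 119/4.9 = 24.3.

K_p = 24.3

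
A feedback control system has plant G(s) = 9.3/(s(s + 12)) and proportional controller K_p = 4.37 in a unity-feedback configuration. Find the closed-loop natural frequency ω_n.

ω_n = 6.38 rad/s

1 + K_p·G(s) = 0 gives s² + 12s + 40.64 = 0.
Matching s² + 2ζω_n s + ω_n²: ω_n = √40.64 = 6.375 rad/s and 2ζω_n = 12, so ζ = 12/(2·6.375) = 0.941.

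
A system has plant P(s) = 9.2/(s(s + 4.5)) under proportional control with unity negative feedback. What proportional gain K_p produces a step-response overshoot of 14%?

From %OS = 100·exp(−πζ/√(1−ζ²)) = 14%, ζ = −ln(0.14)/√(π²+ln²(0.14)) = 0.5305.
Characteristic equation s² + 4.5s + 9.2K_p = 0 gives ζ = 4.5/(2√(9.2K_p)).
Setting ζ = 0.5305: √(9.2K_p) = 4.5/(2·0.5305) = 4.241, so K_p = 17.99/9.2 = 1.96.

K_p = 1.96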